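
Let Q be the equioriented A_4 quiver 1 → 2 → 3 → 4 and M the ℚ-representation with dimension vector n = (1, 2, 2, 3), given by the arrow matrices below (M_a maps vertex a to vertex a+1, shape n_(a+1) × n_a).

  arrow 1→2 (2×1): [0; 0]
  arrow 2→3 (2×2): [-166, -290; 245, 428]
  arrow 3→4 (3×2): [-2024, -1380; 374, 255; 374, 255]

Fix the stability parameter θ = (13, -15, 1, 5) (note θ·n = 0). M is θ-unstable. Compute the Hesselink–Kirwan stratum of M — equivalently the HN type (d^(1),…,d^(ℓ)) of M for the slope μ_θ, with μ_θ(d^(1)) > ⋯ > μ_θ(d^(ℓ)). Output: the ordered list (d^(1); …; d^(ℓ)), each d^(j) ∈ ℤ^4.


Barcode: M ≅ I[1,1], I[2,3], I[2,4], I[4,4]^2. HN layers by μ_θ (4 steps, strictly decreasing):
  μ^(1)=13; μ^(2)=5; μ^(3)=1; μ^(4)=-15

((1, 0, 0, 0); (0, 0, 0, 3); (0, 0, 2, 0); (0, 2, 0, 0))


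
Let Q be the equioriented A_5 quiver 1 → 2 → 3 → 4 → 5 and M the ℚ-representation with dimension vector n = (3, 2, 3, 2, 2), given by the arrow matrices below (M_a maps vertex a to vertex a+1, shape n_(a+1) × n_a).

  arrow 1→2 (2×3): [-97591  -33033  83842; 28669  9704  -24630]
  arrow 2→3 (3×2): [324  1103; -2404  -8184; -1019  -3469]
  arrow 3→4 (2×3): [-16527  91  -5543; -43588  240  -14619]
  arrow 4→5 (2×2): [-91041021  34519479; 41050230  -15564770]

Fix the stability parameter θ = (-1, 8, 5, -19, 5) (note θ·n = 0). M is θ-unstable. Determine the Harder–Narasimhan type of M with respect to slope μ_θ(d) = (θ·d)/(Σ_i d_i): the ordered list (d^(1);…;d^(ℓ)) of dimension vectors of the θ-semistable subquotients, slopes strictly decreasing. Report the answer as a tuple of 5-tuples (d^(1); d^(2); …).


Interval decomposition of M: I[1,1], I[1,4], I[1,5], I[3,3], I[5,5].
HN type (ℓ=3): μ^(1)=5; μ^(2)=-1; μ^(3)=-7/4

((0, 0, 1, 0, 2); (1, 0, 0, 0, 0); (2, 2, 2, 2, 0))


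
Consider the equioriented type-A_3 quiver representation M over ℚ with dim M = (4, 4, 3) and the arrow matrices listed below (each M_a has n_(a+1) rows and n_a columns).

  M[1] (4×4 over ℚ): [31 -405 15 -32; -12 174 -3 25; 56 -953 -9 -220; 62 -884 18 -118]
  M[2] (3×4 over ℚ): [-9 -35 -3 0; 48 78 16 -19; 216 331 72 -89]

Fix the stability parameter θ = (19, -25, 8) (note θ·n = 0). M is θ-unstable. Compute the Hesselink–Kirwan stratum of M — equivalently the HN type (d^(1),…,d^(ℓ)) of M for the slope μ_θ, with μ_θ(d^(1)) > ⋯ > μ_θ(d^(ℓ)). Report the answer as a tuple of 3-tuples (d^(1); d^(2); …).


Interval decomposition of M: I[1,1], I[1,2], I[1,3]^2, I[2,3].
HN type (ℓ=4): μ^(1)=19; μ^(2)=8; μ^(3)=-3; μ^(4)=-25

((1, 0, 0); (0, 0, 3); (3, 3, 0); (0, 1, 0))


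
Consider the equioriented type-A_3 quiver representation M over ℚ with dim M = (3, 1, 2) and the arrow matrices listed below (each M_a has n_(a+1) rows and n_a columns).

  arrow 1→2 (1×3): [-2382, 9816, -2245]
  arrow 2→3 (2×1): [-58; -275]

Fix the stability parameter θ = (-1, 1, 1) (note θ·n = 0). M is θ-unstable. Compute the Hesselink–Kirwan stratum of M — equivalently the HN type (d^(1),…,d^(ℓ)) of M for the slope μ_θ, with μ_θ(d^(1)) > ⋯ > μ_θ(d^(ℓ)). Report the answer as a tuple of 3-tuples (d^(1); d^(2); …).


Barcode: M ≅ I[1,1]^2, I[1,3], I[3,3]. HN layers by μ_θ (2 steps, strictly decreasing):
  μ^(1)=1; μ^(2)=-1

((0, 1, 2); (3, 0, 0))


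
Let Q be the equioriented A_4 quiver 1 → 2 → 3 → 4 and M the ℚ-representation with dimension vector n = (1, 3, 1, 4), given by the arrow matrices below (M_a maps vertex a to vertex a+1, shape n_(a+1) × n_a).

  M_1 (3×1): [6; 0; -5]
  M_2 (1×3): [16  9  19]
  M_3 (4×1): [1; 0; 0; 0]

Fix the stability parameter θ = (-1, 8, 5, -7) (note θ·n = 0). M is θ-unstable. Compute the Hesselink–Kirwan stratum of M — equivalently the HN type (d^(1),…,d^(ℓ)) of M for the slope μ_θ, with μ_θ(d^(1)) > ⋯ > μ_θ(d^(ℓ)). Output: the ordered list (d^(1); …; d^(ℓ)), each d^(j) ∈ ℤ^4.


Barcode: M ≅ I[1,4], I[2,2]^2, I[4,4]^3. HN layers by μ_θ (4 steps, strictly decreasing):
  μ^(1)=8; μ^(2)=2; μ^(3)=-1; μ^(4)=-7

((0, 2, 0, 0); (0, 1, 1, 1); (1, 0, 0, 0); (0, 0, 0, 3))


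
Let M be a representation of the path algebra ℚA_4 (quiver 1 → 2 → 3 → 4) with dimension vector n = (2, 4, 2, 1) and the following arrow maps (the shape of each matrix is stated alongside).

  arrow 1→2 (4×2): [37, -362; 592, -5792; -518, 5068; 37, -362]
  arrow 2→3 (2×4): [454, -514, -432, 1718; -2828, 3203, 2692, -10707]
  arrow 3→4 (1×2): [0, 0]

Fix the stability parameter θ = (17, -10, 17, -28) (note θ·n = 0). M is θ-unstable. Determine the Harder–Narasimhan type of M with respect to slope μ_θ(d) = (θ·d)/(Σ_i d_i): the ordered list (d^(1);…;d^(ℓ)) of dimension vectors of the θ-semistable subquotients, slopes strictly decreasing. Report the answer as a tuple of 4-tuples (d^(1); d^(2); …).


Barcode: M ≅ I[1,1], I[1,3], I[2,2]^2, I[2,3], I[4,4]. HN layers by μ_θ (4 steps, strictly decreasing):
  μ^(1)=17; μ^(2)=7/2; μ^(3)=-10; μ^(4)=-28

((1, 0, 2, 0); (1, 1, 0, 0); (0, 3, 0, 0); (0, 0, 0, 1))


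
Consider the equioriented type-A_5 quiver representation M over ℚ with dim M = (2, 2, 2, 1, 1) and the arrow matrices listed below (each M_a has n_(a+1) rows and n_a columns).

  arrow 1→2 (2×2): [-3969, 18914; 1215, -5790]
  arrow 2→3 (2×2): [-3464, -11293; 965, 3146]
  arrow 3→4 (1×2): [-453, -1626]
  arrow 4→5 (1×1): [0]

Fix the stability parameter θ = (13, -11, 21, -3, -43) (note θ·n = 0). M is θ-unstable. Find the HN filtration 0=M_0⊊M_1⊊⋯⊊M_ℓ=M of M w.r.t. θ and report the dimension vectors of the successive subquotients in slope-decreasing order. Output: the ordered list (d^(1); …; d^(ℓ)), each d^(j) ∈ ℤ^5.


Interval decomposition of M: I[1,1], I[1,4], I[2,3], I[5,5].
HN type (ℓ=6): μ^(1)=21; μ^(2)=13; μ^(3)=9; μ^(4)=1; μ^(5)=-11; μ^(6)=-43

((0, 0, 1, 0, 0); (1, 0, 0, 0, 0); (0, 0, 1, 1, 0); (1, 1, 0, 0, 0); (0, 1, 0, 0, 0); (0, 0, 0, 0, 1))


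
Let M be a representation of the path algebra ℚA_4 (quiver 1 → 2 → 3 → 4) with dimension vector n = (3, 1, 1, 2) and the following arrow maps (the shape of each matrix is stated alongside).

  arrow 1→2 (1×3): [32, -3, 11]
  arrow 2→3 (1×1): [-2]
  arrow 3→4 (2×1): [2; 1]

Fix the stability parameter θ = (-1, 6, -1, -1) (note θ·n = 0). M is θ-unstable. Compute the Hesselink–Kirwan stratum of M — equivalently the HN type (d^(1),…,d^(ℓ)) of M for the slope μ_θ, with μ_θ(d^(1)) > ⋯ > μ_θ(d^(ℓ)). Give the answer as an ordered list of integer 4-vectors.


Barcode: M ≅ I[1,1]^2, I[1,4], I[4,4]. HN layers by μ_θ (2 steps, strictly decreasing):
  μ^(1)=4/3; μ^(2)=-1

((0, 1, 1, 1); (3, 0, 0, 1))


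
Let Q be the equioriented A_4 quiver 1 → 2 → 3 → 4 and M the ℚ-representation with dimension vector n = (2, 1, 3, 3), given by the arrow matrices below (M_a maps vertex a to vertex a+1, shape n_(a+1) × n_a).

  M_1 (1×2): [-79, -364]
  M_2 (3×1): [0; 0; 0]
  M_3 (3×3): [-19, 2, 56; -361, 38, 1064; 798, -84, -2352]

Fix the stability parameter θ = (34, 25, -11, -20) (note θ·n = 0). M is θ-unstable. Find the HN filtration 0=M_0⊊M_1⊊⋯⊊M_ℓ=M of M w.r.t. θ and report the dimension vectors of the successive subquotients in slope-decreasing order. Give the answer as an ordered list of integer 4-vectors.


Via rank(M_{q-1}∘⋯∘M_p): M ≅ I[1,1], I[1,2], I[3,3]^2, I[3,4], I[4,4]^2.
μ_θ-semistable layers: μ^(1)=34; μ^(2)=59/2; μ^(3)=-11; μ^(4)=-31/2; μ^(5)=-20

((1, 0, 0, 0); (1, 1, 0, 0); (0, 0, 2, 0); (0, 0, 1, 1); (0, 0, 0, 2))


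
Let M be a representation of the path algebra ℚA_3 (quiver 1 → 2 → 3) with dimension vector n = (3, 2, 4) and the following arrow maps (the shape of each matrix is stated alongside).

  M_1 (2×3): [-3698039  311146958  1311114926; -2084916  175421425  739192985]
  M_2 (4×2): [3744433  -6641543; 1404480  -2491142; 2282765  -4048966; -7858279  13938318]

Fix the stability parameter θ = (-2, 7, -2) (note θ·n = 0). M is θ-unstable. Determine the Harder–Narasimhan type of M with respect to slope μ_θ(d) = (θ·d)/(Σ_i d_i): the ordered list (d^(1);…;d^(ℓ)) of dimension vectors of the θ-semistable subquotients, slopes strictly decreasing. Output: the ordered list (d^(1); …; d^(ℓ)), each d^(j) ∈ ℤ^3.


Barcode: M ≅ I[1,1], I[1,3]^2, I[3,3]^2. HN layers by μ_θ (2 steps, strictly decreasing):
  μ^(1)=5/2; μ^(2)=-2

((0, 2, 2); (3, 0, 2))


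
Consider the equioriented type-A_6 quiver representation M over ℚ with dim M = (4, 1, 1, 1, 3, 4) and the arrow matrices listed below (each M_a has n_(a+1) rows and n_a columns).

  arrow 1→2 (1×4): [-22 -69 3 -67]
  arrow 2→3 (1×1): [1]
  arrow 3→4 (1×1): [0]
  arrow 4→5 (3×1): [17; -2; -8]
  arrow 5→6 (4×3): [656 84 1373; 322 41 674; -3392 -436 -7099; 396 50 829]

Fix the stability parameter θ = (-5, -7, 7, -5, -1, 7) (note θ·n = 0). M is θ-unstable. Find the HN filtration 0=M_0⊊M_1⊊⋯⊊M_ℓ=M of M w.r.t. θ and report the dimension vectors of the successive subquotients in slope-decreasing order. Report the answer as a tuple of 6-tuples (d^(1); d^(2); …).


Via rank(M_{q-1}∘⋯∘M_p): M ≅ I[1,1]^3, I[1,3], I[4,5], I[5,6]^2, I[6,6]^2.
μ_θ-semistable layers: μ^(1)=7; μ^(2)=-1; μ^(3)=-5; μ^(4)=-6

((0, 0, 1, 0, 0, 4); (0, 0, 0, 0, 3, 0); (3, 0, 0, 1, 0, 0); (1, 1, 0, 0, 0, 0))


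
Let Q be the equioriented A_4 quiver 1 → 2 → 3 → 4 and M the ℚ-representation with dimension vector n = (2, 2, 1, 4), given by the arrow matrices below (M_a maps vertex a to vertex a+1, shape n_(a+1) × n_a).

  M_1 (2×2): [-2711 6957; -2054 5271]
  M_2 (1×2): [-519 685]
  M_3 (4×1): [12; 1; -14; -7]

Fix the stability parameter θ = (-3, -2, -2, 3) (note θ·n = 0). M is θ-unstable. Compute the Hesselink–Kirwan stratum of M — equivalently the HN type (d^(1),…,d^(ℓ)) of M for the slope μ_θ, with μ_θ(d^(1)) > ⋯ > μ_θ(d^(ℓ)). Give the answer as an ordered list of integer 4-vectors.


Barcode: M ≅ I[1,2], I[1,4], I[4,4]^3. HN layers by μ_θ (3 steps, strictly decreasing):
  μ^(1)=3; μ^(2)=-2; μ^(3)=-3

((0, 0, 0, 4); (0, 2, 1, 0); (2, 0, 0, 0))


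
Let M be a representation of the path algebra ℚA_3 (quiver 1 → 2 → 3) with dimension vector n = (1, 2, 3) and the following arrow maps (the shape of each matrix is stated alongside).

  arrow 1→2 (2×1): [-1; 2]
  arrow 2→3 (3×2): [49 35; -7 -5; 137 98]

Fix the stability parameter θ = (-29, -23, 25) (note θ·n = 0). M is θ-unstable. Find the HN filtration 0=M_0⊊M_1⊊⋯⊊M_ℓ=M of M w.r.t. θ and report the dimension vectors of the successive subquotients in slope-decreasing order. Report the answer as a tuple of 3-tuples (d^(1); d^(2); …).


Interval decomposition of M: I[1,3], I[2,3], I[3,3].
HN type (ℓ=3): μ^(1)=25; μ^(2)=-23; μ^(3)=-29

((0, 0, 3); (0, 2, 0); (1, 0, 0))


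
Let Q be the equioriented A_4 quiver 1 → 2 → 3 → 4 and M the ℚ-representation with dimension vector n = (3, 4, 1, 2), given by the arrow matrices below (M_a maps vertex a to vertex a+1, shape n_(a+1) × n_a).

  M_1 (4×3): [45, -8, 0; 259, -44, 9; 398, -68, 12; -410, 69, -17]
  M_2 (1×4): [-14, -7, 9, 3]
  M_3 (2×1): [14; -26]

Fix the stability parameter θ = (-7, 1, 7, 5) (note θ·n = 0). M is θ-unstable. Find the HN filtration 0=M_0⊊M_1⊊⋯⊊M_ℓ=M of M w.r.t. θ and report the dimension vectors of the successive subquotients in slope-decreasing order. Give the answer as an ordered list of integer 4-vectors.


Barcode: M ≅ I[1,2]^2, I[1,4], I[2,2], I[4,4]. HN layers by μ_θ (4 steps, strictly decreasing):
  μ^(1)=6; μ^(2)=5; μ^(3)=1; μ^(4)=-7

((0, 0, 1, 1); (0, 0, 0, 1); (0, 4, 0, 0); (3, 0, 0, 0))


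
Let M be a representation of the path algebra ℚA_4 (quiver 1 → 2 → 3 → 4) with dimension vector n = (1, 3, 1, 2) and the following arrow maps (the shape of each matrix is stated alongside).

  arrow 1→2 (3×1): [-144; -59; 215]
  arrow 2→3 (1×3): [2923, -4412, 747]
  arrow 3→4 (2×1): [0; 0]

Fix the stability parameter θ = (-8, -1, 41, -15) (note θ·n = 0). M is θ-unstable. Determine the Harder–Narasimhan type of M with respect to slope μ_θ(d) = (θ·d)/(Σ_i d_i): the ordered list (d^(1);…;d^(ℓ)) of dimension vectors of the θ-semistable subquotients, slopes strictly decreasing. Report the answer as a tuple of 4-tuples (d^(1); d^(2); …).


Via rank(M_{q-1}∘⋯∘M_p): M ≅ I[1,3], I[2,2]^2, I[4,4]^2.
μ_θ-semistable layers: μ^(1)=41; μ^(2)=-1; μ^(3)=-8; μ^(4)=-15

((0, 0, 1, 0); (0, 3, 0, 0); (1, 0, 0, 0); (0, 0, 0, 2))


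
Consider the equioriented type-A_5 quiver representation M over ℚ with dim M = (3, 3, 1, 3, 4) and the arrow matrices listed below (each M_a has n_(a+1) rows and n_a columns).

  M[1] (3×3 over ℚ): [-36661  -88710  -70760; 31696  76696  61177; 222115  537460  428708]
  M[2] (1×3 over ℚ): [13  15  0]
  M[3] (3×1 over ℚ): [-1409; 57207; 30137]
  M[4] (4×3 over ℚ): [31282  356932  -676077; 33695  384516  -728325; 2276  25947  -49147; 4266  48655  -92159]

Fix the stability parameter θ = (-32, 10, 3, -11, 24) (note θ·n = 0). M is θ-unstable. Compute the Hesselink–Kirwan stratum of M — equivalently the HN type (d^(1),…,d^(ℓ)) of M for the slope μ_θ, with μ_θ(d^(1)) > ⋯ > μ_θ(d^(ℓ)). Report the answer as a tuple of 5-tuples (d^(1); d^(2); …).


Barcode: M ≅ I[1,2]^2, I[1,5], I[4,5]^2, I[5,5]. HN layers by μ_θ (5 steps, strictly decreasing):
  μ^(1)=24; μ^(2)=10; μ^(3)=2/3; μ^(4)=-11; μ^(5)=-32

((0, 0, 0, 0, 4); (0, 2, 0, 0, 0); (0, 1, 1, 1, 0); (0, 0, 0, 2, 0); (3, 0, 0, 0, 0))


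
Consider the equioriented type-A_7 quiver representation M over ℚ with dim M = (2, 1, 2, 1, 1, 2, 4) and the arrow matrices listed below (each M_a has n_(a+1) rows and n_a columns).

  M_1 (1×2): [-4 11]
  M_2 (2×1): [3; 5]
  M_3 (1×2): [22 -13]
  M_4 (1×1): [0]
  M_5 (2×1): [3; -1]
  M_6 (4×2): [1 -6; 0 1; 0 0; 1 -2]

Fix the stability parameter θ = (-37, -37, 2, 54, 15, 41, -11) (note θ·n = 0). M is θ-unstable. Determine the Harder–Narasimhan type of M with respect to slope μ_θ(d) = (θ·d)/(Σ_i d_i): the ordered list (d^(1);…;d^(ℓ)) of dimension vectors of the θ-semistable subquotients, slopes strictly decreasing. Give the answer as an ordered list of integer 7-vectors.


Interval decomposition of M: I[1,1], I[1,4], I[3,3], I[5,7], I[6,7], I[7,7]^2.
HN type (ℓ=5): μ^(1)=54; μ^(2)=15; μ^(3)=2; μ^(4)=-11; μ^(5)=-37

((0, 0, 0, 1, 0, 0, 0); (0, 0, 0, 0, 1, 2, 2); (0, 0, 2, 0, 0, 0, 0); (0, 0, 0, 0, 0, 0, 2); (2, 1, 0, 0, 0, 0, 0))


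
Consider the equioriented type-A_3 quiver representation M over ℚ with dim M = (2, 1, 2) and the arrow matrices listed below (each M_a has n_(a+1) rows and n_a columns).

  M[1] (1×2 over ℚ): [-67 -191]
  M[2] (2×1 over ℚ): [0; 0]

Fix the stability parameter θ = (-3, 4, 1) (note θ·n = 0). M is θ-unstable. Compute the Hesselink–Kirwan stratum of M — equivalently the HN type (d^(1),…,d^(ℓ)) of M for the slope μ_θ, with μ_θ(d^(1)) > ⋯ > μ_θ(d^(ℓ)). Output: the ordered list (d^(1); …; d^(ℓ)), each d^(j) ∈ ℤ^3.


Interval decomposition of M: I[1,1], I[1,2], I[3,3]^2.
HN type (ℓ=3): μ^(1)=4; μ^(2)=1; μ^(3)=-3

((0, 1, 0); (0, 0, 2); (2, 0, 0))


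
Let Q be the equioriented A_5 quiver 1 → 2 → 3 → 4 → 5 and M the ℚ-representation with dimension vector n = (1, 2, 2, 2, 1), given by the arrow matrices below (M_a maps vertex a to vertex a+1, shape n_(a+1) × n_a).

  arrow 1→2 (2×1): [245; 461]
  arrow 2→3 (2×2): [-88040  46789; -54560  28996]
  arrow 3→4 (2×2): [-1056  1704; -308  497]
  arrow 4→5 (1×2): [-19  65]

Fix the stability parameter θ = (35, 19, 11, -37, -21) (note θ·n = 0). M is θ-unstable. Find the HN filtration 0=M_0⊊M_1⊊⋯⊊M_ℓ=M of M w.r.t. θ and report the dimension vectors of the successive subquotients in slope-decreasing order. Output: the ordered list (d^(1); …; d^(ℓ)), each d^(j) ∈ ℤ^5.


Interval decomposition of M: I[1,3], I[2,2], I[3,5], I[4,4].
HN type (ℓ=4): μ^(1)=65/3; μ^(2)=19; μ^(3)=-47/3; μ^(4)=-37

((1, 1, 1, 0, 0); (0, 1, 0, 0, 0); (0, 0, 1, 1, 1); (0, 0, 0, 1, 0))


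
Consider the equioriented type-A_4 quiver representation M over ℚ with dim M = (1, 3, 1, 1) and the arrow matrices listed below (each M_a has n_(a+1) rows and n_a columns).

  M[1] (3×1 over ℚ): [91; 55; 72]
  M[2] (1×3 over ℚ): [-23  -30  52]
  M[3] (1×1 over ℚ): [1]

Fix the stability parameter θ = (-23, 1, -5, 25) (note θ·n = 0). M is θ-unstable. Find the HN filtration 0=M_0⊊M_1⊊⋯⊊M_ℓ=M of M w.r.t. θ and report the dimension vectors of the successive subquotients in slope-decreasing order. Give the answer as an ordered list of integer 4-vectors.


Interval decomposition of M: I[1,4], I[2,2]^2.
HN type (ℓ=4): μ^(1)=25; μ^(2)=1; μ^(3)=-2; μ^(4)=-23

((0, 0, 0, 1); (0, 2, 0, 0); (0, 1, 1, 0); (1, 0, 0, 0))


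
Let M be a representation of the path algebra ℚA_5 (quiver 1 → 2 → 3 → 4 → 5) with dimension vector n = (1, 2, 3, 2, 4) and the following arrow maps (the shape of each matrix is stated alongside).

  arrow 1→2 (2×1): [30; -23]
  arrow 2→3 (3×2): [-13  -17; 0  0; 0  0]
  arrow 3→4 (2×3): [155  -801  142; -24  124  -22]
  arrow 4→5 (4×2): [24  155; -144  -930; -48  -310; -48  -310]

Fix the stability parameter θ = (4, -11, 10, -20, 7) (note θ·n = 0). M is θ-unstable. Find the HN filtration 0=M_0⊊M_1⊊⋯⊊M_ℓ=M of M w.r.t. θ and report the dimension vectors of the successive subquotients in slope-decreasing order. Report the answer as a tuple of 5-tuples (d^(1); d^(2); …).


Via rank(M_{q-1}∘⋯∘M_p): M ≅ I[1,4], I[2,2], I[3,3], I[3,5], I[5,5]^3.
μ_θ-semistable layers: μ^(1)=10; μ^(2)=7; μ^(3)=-17/4; μ^(4)=-5; μ^(5)=-11

((0, 0, 1, 0, 0); (0, 0, 0, 0, 4); (1, 1, 1, 1, 0); (0, 0, 1, 1, 0); (0, 1, 0, 0, 0))


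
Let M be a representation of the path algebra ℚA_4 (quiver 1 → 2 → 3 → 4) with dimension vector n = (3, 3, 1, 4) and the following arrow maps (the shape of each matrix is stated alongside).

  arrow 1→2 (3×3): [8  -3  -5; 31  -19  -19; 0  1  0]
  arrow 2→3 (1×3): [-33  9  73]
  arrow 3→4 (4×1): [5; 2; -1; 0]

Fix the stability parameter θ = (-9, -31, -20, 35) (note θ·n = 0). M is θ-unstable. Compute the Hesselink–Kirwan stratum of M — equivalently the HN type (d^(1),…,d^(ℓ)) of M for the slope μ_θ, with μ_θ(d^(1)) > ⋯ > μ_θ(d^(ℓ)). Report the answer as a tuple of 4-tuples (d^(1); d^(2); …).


Interval decomposition of M: I[1,2]^2, I[1,4], I[4,4]^3.
HN type (ℓ=2): μ^(1)=35; μ^(2)=-20

((0, 0, 0, 4); (3, 3, 1, 0))


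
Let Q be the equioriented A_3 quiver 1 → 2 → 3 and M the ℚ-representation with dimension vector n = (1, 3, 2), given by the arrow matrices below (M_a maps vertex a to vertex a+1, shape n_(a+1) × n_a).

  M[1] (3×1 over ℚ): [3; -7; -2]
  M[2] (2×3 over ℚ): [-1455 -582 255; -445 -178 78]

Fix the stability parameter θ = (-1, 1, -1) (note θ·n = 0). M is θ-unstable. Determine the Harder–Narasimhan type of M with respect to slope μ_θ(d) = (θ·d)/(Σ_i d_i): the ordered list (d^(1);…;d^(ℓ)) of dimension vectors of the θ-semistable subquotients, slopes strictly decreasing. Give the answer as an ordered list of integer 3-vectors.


Barcode: M ≅ I[1,3], I[2,2], I[2,3]. HN layers by μ_θ (3 steps, strictly decreasing):
  μ^(1)=1; μ^(2)=0; μ^(3)=-1

((0, 1, 0); (0, 2, 2); (1, 0, 0))


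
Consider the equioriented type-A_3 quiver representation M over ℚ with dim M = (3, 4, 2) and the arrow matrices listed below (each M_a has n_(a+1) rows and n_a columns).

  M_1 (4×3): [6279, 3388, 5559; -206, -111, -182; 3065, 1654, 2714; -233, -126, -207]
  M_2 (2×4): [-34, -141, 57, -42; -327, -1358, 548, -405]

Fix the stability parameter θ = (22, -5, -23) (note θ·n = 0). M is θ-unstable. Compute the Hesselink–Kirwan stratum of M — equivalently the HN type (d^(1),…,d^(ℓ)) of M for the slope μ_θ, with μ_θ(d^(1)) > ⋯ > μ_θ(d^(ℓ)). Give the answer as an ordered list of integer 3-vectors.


Barcode: M ≅ I[1,2], I[1,3]^2, I[2,2]. HN layers by μ_θ (3 steps, strictly decreasing):
  μ^(1)=17/2; μ^(2)=-2; μ^(3)=-5

((1, 1, 0); (2, 2, 2); (0, 1, 0))


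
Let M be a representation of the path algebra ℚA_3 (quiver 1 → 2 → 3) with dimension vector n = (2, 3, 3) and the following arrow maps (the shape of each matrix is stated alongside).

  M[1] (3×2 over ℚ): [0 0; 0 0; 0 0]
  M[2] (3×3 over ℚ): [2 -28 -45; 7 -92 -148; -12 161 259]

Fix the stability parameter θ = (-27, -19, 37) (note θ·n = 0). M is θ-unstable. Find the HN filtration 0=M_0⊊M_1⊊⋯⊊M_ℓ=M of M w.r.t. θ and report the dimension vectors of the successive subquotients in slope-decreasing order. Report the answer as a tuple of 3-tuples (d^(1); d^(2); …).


Interval decomposition of M: I[1,1]^2, I[2,3]^3.
HN type (ℓ=3): μ^(1)=37; μ^(2)=-19; μ^(3)=-27

((0, 0, 3); (0, 3, 0); (2, 0, 0))


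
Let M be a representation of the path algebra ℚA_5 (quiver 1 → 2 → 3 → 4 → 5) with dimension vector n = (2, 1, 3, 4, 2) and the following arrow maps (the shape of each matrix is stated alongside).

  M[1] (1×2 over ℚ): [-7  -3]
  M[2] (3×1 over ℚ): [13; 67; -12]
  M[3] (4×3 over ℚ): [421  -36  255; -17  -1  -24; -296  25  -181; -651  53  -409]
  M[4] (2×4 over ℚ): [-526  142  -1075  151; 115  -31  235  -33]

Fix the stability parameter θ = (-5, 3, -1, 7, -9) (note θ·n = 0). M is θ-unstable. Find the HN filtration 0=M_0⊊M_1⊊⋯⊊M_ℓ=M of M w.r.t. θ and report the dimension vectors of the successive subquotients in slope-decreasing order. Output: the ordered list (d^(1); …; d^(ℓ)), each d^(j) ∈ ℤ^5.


Interval decomposition of M: I[1,1], I[1,5], I[3,4], I[3,5], I[4,4].
HN type (ℓ=4): μ^(1)=7; μ^(2)=0; μ^(3)=-1; μ^(4)=-5

((0, 0, 0, 2, 0); (0, 1, 1, 1, 1); (0, 0, 2, 1, 1); (2, 0, 0, 0, 0))


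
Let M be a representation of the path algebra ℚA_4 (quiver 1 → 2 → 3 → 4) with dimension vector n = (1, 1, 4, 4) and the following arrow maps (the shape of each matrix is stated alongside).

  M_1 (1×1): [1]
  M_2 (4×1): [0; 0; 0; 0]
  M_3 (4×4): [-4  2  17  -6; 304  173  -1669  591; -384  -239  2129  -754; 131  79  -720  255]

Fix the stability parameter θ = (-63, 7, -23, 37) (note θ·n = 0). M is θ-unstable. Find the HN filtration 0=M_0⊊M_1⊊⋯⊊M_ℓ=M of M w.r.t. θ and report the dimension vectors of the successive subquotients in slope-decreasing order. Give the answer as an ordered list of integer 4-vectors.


Interval decomposition of M: I[1,2], I[3,4]^4.
HN type (ℓ=4): μ^(1)=37; μ^(2)=7; μ^(3)=-23; μ^(4)=-63

((0, 0, 0, 4); (0, 1, 0, 0); (0, 0, 4, 0); (1, 0, 0, 0))


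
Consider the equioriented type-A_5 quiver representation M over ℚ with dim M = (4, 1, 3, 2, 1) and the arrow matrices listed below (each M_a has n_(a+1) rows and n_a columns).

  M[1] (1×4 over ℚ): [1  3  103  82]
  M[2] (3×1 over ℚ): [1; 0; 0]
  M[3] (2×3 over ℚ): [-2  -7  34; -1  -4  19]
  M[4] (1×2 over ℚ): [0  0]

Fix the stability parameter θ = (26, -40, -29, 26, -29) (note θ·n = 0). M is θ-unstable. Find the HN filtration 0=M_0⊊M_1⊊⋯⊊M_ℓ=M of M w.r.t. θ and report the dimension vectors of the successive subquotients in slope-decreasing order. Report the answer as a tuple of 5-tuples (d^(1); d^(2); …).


Interval decomposition of M: I[1,1]^3, I[1,4], I[3,3], I[3,4], I[5,5].
HN type (ℓ=3): μ^(1)=26; μ^(2)=-43/3; μ^(3)=-29

((3, 0, 0, 2, 0); (1, 1, 1, 0, 0); (0, 0, 2, 0, 1))


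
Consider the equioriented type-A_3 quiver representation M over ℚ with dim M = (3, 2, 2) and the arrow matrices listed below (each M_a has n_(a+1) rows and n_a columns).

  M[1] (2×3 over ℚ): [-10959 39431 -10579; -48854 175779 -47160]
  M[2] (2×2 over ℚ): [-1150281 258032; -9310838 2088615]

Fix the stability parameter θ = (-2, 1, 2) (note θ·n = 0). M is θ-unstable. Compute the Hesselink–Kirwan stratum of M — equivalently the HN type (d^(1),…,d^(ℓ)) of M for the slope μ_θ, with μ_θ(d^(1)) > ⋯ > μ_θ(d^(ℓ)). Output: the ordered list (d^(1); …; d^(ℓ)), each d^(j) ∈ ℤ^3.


Via rank(M_{q-1}∘⋯∘M_p): M ≅ I[1,1], I[1,3]^2.
μ_θ-semistable layers: μ^(1)=2; μ^(2)=1; μ^(3)=-2

((0, 0, 2); (0, 2, 0); (3, 0, 0))


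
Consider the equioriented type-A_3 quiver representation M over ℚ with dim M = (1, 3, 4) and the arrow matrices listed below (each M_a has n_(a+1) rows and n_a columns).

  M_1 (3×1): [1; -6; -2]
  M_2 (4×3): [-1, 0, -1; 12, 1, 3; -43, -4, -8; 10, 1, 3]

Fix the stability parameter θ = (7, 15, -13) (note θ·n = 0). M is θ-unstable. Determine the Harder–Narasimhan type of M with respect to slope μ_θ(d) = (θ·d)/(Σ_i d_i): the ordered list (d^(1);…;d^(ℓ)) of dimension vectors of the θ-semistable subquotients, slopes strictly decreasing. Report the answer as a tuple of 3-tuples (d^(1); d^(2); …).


Barcode: M ≅ I[1,3], I[2,3]^2, I[3,3]. HN layers by μ_θ (3 steps, strictly decreasing):
  μ^(1)=3; μ^(2)=1; μ^(3)=-13

((1, 1, 1); (0, 2, 2); (0, 0, 1))


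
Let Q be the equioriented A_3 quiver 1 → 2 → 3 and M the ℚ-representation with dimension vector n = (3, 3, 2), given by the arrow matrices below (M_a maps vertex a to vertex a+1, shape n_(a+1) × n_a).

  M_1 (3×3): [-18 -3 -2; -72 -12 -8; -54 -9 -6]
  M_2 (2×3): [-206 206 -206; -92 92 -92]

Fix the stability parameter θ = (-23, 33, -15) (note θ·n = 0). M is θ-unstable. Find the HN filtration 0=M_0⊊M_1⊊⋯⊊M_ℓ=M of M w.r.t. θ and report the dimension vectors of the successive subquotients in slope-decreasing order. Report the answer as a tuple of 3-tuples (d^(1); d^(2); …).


Interval decomposition of M: I[1,1]^2, I[1,2], I[2,2], I[2,3], I[3,3].
HN type (ℓ=4): μ^(1)=33; μ^(2)=9; μ^(3)=-15; μ^(4)=-23

((0, 2, 0); (0, 1, 1); (0, 0, 1); (3, 0, 0))


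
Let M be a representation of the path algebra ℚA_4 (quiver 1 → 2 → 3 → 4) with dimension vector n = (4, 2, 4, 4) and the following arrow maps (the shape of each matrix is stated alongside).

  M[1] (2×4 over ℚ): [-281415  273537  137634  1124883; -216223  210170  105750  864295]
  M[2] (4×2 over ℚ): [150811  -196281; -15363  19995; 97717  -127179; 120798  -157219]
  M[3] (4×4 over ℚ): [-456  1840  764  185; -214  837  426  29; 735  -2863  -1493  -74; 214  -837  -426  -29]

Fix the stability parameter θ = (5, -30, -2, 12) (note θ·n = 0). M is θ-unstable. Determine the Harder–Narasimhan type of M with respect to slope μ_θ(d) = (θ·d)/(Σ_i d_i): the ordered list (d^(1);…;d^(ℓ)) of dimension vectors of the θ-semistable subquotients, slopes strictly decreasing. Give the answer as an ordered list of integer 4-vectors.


Barcode: M ≅ I[1,1]^2, I[1,4]^2, I[3,3], I[3,4], I[4,4]. HN layers by μ_θ (4 steps, strictly decreasing):
  μ^(1)=12; μ^(2)=5; μ^(3)=-2; μ^(4)=-25/2

((0, 0, 0, 4); (2, 0, 0, 0); (0, 0, 4, 0); (2, 2, 0, 0))


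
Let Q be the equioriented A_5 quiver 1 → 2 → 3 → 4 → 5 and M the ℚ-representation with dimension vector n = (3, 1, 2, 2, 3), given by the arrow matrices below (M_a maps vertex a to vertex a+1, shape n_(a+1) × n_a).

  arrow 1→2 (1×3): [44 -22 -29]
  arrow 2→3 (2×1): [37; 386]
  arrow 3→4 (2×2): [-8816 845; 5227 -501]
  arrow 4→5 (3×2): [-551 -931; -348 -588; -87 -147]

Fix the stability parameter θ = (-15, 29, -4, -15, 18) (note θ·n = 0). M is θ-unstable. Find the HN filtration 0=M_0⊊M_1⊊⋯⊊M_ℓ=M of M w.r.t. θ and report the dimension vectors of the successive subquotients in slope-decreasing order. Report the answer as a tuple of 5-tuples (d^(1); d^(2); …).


Via rank(M_{q-1}∘⋯∘M_p): M ≅ I[1,1]^2, I[1,5], I[3,4], I[5,5]^2.
μ_θ-semistable layers: μ^(1)=18; μ^(2)=10/3; μ^(3)=-19/2; μ^(4)=-15

((0, 0, 0, 0, 3); (0, 1, 1, 1, 0); (0, 0, 1, 1, 0); (3, 0, 0, 0, 0))


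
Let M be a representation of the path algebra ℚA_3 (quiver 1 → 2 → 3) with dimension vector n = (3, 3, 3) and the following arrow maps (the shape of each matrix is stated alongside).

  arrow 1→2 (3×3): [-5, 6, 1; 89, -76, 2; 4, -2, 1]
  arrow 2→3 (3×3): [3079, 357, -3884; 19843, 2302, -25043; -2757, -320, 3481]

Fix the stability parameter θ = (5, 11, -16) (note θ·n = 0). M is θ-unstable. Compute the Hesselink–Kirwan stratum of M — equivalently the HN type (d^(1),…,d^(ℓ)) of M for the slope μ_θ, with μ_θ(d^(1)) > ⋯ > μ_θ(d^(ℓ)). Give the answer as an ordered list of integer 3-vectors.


Interval decomposition of M: I[1,1], I[1,3]^2, I[2,3].
HN type (ℓ=3): μ^(1)=5; μ^(2)=0; μ^(3)=-5/2

((1, 0, 0); (2, 2, 2); (0, 1, 1))


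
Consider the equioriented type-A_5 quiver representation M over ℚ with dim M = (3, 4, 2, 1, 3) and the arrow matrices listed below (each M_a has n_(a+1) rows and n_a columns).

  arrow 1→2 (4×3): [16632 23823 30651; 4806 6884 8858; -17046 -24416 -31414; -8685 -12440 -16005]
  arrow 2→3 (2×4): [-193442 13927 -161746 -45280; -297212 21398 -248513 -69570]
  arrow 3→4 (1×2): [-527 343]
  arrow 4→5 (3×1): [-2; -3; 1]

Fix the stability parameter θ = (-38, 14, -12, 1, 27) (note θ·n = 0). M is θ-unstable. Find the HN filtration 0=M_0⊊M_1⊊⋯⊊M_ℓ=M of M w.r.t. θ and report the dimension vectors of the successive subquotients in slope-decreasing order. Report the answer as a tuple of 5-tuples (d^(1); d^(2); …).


Interval decomposition of M: I[1,1], I[1,2], I[1,5], I[2,2], I[2,3], I[5,5]^2.
HN type (ℓ=4): μ^(1)=27; μ^(2)=14; μ^(3)=1; μ^(4)=-38

((0, 0, 0, 0, 3); (0, 2, 0, 0, 0); (0, 2, 2, 1, 0); (3, 0, 0, 0, 0))


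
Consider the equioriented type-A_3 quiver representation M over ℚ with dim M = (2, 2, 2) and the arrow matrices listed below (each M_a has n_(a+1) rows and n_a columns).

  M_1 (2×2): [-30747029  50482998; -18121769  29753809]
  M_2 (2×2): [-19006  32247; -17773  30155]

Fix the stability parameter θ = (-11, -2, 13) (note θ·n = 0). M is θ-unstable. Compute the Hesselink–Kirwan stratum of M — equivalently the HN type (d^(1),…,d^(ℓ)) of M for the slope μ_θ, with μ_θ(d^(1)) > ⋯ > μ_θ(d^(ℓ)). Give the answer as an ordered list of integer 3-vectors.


Barcode: M ≅ I[1,3]^2. HN layers by μ_θ (3 steps, strictly decreasing):
  μ^(1)=13; μ^(2)=-2; μ^(3)=-11

((0, 0, 2); (0, 2, 0); (2, 0, 0))


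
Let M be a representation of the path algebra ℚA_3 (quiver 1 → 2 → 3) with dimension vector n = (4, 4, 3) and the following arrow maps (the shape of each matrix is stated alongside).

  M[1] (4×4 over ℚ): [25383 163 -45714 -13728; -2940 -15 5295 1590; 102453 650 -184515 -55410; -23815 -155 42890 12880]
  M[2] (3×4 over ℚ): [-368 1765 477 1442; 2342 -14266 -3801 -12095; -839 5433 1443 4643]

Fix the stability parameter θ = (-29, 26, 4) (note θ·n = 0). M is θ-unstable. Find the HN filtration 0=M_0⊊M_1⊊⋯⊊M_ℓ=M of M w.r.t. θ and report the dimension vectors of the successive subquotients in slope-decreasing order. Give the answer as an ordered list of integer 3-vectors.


Interval decomposition of M: I[1,1]^2, I[1,3]^2, I[2,2], I[2,3].
HN type (ℓ=3): μ^(1)=26; μ^(2)=15; μ^(3)=-29

((0, 1, 0); (0, 3, 3); (4, 0, 0))


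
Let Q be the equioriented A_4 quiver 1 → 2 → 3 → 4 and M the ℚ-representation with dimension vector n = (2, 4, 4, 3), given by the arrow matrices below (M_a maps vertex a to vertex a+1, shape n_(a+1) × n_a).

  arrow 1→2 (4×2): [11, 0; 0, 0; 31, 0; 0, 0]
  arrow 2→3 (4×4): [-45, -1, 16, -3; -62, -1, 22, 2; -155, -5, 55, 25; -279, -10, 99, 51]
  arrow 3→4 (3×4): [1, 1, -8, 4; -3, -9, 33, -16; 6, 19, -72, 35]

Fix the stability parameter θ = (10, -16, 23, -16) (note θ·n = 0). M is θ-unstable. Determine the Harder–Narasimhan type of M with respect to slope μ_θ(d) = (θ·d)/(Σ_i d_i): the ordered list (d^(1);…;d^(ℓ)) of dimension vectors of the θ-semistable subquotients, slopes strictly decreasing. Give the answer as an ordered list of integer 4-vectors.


Via rank(M_{q-1}∘⋯∘M_p): M ≅ I[1,1], I[1,4], I[2,3], I[2,4]^2.
μ_θ-semistable layers: μ^(1)=23; μ^(2)=10; μ^(3)=7/2; μ^(4)=-3; μ^(5)=-16

((0, 0, 1, 0); (1, 0, 0, 0); (0, 0, 3, 3); (1, 1, 0, 0); (0, 3, 0, 0))


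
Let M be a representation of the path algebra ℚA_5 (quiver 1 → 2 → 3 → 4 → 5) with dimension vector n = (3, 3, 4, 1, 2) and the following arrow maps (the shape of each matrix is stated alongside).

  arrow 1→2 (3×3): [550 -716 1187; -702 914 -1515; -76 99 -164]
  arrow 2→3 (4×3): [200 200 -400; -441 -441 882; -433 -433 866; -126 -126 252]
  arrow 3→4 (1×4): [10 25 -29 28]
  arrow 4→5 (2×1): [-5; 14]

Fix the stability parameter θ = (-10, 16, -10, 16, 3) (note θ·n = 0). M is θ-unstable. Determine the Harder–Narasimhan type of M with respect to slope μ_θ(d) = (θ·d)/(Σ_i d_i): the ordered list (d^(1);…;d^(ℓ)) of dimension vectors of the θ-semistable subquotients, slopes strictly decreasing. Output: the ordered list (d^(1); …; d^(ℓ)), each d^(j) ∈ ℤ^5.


Barcode: M ≅ I[1,1], I[1,2]^2, I[2,5], I[3,3]^3, I[5,5]. HN layers by μ_θ (4 steps, strictly decreasing):
  μ^(1)=16; μ^(2)=19/2; μ^(3)=3; μ^(4)=-10

((0, 2, 0, 0, 0); (0, 0, 0, 1, 1); (0, 1, 1, 0, 1); (3, 0, 3, 0, 0))


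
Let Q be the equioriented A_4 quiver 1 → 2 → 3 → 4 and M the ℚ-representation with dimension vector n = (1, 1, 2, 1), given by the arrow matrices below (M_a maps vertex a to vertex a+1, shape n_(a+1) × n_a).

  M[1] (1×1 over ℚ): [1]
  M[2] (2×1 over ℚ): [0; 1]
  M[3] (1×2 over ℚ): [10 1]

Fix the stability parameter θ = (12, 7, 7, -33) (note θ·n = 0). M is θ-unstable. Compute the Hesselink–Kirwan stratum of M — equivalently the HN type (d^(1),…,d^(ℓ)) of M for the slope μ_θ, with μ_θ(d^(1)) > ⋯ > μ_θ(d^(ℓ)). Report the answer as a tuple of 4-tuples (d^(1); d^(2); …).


Via rank(M_{q-1}∘⋯∘M_p): M ≅ I[1,4], I[3,3].
μ_θ-semistable layers: μ^(1)=7; μ^(2)=-7/4

((0, 0, 1, 0); (1, 1, 1, 1))


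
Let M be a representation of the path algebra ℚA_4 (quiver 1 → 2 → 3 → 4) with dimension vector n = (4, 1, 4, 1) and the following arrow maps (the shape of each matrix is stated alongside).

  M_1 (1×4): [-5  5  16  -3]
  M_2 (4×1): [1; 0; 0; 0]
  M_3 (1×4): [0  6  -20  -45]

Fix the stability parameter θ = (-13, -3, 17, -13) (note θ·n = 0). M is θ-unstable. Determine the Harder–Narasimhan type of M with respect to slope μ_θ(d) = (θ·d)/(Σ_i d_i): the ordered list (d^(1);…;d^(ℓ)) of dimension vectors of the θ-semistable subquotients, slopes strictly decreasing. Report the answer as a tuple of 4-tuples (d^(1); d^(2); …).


Barcode: M ≅ I[1,1]^3, I[1,3], I[3,3]^2, I[3,4]. HN layers by μ_θ (4 steps, strictly decreasing):
  μ^(1)=17; μ^(2)=2; μ^(3)=-3; μ^(4)=-13

((0, 0, 3, 0); (0, 0, 1, 1); (0, 1, 0, 0); (4, 0, 0, 0))


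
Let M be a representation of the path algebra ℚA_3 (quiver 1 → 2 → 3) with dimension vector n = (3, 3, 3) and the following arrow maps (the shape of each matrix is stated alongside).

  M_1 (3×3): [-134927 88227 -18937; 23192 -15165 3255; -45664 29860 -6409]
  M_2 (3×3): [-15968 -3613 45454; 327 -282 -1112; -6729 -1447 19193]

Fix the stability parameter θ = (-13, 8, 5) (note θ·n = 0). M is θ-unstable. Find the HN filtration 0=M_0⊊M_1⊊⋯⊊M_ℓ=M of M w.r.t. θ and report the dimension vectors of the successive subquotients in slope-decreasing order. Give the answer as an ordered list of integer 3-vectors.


Via rank(M_{q-1}∘⋯∘M_p): M ≅ I[1,3]^3.
μ_θ-semistable layers: μ^(1)=13/2; μ^(2)=-13

((0, 3, 3); (3, 0, 0))


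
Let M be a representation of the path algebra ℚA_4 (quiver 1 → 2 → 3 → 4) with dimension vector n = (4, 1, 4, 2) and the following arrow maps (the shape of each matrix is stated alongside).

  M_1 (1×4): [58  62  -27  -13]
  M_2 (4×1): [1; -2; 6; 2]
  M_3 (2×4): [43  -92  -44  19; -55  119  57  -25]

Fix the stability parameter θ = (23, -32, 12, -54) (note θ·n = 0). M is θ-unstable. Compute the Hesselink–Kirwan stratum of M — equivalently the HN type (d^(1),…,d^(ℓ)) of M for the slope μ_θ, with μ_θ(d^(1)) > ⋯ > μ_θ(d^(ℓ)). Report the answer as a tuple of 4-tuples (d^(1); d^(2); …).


Interval decomposition of M: I[1,1]^3, I[1,4], I[3,3]^2, I[3,4].
HN type (ℓ=4): μ^(1)=23; μ^(2)=12; μ^(3)=-51/4; μ^(4)=-21

((3, 0, 0, 0); (0, 0, 2, 0); (1, 1, 1, 1); (0, 0, 1, 1))


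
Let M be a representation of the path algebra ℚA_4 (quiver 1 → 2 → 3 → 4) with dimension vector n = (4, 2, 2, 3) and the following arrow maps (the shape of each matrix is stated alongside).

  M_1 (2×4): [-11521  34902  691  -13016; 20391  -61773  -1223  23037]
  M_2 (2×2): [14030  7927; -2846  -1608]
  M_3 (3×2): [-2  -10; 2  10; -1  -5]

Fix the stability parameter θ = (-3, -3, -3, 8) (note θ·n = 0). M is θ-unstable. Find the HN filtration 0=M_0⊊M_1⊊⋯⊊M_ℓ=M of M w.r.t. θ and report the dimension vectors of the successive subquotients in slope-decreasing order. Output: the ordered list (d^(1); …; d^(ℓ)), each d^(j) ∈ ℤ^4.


Interval decomposition of M: I[1,1]^2, I[1,3], I[1,4], I[4,4]^2.
HN type (ℓ=2): μ^(1)=8; μ^(2)=-3

((0, 0, 0, 3); (4, 2, 2, 0))


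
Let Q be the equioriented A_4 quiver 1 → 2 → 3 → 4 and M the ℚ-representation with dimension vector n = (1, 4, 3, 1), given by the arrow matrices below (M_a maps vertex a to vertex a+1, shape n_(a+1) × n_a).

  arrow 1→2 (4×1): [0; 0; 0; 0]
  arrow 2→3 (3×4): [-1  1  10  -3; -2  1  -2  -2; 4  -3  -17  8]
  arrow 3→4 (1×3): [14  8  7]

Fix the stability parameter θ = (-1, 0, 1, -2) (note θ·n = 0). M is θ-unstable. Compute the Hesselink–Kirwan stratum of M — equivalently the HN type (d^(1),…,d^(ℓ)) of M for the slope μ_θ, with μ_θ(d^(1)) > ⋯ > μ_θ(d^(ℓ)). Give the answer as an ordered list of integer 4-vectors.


Via rank(M_{q-1}∘⋯∘M_p): M ≅ I[1,1], I[2,2], I[2,3]^2, I[2,4].
μ_θ-semistable layers: μ^(1)=1; μ^(2)=0; μ^(3)=-1/3; μ^(4)=-1

((0, 0, 2, 0); (0, 3, 0, 0); (0, 1, 1, 1); (1, 0, 0, 0))


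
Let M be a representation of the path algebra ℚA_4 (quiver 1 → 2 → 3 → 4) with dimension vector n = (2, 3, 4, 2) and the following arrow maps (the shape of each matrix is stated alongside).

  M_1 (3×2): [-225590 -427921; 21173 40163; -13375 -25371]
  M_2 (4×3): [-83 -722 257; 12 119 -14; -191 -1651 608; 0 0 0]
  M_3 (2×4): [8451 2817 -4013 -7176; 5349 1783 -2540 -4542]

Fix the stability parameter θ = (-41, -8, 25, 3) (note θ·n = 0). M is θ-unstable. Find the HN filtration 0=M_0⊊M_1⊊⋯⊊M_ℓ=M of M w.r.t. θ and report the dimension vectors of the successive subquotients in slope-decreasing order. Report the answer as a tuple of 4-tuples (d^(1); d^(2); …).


Barcode: M ≅ I[1,4]^2, I[2,3], I[3,3]. HN layers by μ_θ (4 steps, strictly decreasing):
  μ^(1)=25; μ^(2)=14; μ^(3)=-8; μ^(4)=-41

((0, 0, 2, 0); (0, 0, 2, 2); (0, 3, 0, 0); (2, 0, 0, 0))


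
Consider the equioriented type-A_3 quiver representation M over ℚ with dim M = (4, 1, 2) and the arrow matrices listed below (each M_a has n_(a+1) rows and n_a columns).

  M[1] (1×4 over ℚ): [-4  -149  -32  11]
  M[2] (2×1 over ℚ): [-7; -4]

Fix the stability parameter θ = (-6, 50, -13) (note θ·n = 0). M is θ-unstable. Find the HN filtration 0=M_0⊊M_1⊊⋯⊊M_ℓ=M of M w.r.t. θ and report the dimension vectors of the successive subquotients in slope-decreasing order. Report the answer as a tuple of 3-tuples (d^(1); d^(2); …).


Interval decomposition of M: I[1,1]^3, I[1,3], I[3,3].
HN type (ℓ=3): μ^(1)=37/2; μ^(2)=-6; μ^(3)=-13

((0, 1, 1); (4, 0, 0); (0, 0, 1))


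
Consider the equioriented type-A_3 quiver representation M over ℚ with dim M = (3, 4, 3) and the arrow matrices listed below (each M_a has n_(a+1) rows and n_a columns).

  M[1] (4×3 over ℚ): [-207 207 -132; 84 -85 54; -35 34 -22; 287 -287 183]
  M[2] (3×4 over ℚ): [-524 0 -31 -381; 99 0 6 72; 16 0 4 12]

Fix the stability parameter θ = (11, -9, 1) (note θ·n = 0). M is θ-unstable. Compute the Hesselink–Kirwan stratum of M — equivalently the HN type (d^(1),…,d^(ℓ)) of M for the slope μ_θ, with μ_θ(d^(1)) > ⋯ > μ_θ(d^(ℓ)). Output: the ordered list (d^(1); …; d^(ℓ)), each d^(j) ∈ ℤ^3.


Via rank(M_{q-1}∘⋯∘M_p): M ≅ I[1,2], I[1,3]^2, I[2,2], I[3,3].
μ_θ-semistable layers: μ^(1)=1; μ^(2)=-9

((3, 3, 3); (0, 1, 0))
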